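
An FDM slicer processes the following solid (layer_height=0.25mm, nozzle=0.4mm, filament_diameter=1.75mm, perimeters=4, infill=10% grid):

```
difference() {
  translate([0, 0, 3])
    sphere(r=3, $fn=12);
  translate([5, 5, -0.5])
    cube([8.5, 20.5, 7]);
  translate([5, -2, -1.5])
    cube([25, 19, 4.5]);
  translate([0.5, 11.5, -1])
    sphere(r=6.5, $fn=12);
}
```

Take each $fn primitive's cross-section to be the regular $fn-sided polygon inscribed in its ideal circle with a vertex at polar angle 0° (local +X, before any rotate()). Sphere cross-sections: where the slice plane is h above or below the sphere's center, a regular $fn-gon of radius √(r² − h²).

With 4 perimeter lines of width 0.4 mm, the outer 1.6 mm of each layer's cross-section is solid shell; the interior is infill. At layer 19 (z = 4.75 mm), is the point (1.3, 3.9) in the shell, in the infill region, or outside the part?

outside

At z = 4.75 mm: the r=3 sphere slices to a regular 12-gon of circumradius 2.437 (√(r²−h²) with h=1.75 from center); the 8.5×20.5 cube at (5, 5) contributes its full rectangle; the cube at (5, -2) is absent (z outside [-1.5, 3]); the r=6.5 sphere at (0.5, 11.5) contributes a regular 12-gon of circumradius √(6.5²−5.75²) = 3.031; After the difference (first − rest): starting from the r=3 sphere, the 8.5×20.5 cube at (5, 5) misses the remaining region (no effect); the r=6.5 sphere at (0.5, 11.5) misses the remaining region (no effect) — 1 connected region. Overall, the cross-section is a single solid region. The nearest boundary edge runs (0.00, 2.44)→(1.22, 2.11); distance from the point to it = 1.75 mm. The point is not inside any of the regions above, so it lies outside the cross-section (1.75 mm from the nearest boundary).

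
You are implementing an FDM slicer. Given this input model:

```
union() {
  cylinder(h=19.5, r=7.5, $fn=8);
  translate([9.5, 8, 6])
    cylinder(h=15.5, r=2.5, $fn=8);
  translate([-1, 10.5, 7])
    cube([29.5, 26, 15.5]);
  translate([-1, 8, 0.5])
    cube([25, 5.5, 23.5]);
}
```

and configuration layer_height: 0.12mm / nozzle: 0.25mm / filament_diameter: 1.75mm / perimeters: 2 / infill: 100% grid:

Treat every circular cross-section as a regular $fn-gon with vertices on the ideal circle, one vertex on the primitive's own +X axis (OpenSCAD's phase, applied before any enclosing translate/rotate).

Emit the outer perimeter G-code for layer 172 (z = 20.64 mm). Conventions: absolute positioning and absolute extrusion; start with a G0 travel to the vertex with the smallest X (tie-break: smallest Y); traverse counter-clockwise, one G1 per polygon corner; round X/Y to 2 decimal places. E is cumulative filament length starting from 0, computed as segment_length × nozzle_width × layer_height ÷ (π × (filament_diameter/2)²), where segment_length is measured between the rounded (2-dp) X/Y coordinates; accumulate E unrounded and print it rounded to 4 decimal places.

At z = 20.64 mm: the cylinder is absent (z outside [0, 19.5]); the cylinder at (9.5, 8): section is a regular 8-gon, circumradius r=2.5; the 29.5×26 cube at (-1, 10.5) contributes its full rectangle; the cube at (-1, 8) is present — its section is the full 25×5.5 rectangle; Taking the union: the regions partially overlap (shared area 83.84 mm²), so overlapping operands fuse into one piece — 1 connected region. The outline is a single polygon with 11 vertices. Extrusion per mm of travel: 0.25 × 0.12 / (π × 0.875²) = 0.012473. Accumulating E over each segment gives final E = 1.4800.

G0 X-1.00 Y8.00 Z20.64
G1 X7.00 Y8.00 E0.0998
G1 X7.73 Y6.23 E0.1237
G1 X9.50 Y5.50 E0.1475
G1 X11.27 Y6.23 E0.1714
G1 X12.00 Y8.00 E0.1953
G1 X24.00 Y8.00 E0.3450
G1 X24.00 Y10.50 E0.3762
G1 X28.50 Y10.50 E0.4323
G1 X28.50 Y36.50 E0.7566
G1 X-1.00 Y36.50 E1.1245
G1 X-1.00 Y8.00 E1.4800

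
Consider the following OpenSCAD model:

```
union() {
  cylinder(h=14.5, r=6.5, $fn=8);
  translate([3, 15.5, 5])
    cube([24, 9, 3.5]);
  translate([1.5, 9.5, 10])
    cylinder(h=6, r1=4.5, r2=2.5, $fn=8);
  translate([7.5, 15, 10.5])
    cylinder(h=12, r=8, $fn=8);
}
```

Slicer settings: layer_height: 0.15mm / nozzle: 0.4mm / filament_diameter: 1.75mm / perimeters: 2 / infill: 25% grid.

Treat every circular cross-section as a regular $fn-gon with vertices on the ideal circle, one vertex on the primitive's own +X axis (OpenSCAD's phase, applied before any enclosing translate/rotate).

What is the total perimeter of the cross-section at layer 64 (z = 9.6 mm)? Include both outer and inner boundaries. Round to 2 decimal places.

At z = 9.6 mm: the cylinder: section is a regular 8-gon, circumradius r=6.5 (perimeter = 2·8·6.500·sin(180°/8) = 39.80 mm); the cube at (3, 15.5) is absent (z outside [5, 8.5]); the cone at (1.5, 9.5) is absent (z outside [10, 16]); the cylinder at (7.5, 15) is not intersected at this z (z outside [10.5, 22.5]); Merging all regions: only the r=6.5 cylinder is present, so the union is just that shape — boundary = 39.80 mm. Overall, the cross-section is a single solid region. Total boundary length (outer) = 39.80 mm.

39.80 mm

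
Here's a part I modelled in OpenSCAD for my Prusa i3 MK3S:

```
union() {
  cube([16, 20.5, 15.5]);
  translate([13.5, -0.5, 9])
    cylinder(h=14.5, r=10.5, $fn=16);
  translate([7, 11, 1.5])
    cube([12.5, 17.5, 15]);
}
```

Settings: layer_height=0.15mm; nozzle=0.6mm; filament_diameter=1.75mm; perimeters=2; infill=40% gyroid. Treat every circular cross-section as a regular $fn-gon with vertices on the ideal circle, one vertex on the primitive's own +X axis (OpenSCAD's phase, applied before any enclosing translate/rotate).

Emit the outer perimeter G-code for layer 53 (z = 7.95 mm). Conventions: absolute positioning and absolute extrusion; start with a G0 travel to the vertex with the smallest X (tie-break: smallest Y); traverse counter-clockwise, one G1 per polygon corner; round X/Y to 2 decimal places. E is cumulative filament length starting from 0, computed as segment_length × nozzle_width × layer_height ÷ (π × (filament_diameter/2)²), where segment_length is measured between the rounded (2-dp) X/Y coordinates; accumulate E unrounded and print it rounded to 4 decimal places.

G0 X0.00 Y0.00 Z7.95
G1 X16.00 Y0.00 E0.5987
G1 X16.00 Y11.00 E1.0103
G1 X19.50 Y11.00 E1.1412
G1 X19.50 Y28.50 E1.7960
G1 X7.00 Y28.50 E2.2638
G1 X7.00 Y20.50 E2.5631
G1 X0.00 Y20.50 E2.8250
G1 X0.00 Y0.00 E3.5921

At z = 7.95 mm: the 16×20.5 cube contributes its full rectangle; the cylinder at (13.5, -0.5) is absent (z outside [9, 23.5]); the cube at (7, 11) is present — its section is the full 12.5×17.5 rectangle; Combining (union): the regions partially overlap (shared area 85.50 mm²), so overlapping operands fuse into one piece — 1 connected region. The outline is a single polygon with 8 vertices. Extrusion per mm of travel: 0.6 × 0.15 / (π × 0.875²) = 0.037418. Accumulating E over each segment gives final E = 3.5921.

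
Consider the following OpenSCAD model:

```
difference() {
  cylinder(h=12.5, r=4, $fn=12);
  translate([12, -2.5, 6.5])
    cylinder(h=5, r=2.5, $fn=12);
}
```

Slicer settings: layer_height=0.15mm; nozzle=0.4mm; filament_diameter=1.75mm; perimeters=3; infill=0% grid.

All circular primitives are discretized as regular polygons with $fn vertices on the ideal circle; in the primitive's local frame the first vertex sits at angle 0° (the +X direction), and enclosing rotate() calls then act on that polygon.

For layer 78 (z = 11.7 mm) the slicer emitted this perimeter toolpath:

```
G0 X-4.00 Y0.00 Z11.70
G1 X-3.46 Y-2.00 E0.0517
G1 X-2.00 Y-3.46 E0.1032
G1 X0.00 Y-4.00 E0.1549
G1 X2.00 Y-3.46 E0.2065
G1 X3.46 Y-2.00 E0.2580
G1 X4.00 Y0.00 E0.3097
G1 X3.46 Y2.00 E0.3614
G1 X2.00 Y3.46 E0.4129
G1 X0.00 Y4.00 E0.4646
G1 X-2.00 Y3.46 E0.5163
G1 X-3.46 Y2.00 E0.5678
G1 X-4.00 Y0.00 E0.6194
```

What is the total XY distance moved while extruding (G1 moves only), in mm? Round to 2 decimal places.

24.83 mm

Sum the Euclidean lengths of each G1 segment: total = 24.83 mm.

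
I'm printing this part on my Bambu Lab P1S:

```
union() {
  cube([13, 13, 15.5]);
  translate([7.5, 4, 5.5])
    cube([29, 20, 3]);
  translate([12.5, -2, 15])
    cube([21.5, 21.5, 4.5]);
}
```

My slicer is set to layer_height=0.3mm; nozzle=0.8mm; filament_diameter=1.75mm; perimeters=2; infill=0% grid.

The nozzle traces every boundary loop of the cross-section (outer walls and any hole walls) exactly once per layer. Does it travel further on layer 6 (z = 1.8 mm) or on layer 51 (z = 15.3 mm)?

Layer 6 (z = 1.8): the 13×13 cube contributes its full rectangle (perimeter 52.00 mm); the cube at (7.5, 4) does not reach this height (z outside [5.5, 8.5]); the cube at (12.5, -2) does not reach this height (z outside [15, 19.5]); Taking the union: only the 13×13 cube is present, so the union is just that shape — boundary = 52.00 mm. So its perimeter = 52.00 mm. Layer 51 (z = 15.3): the cube is present — its section is the full 13×13 rectangle (perimeter 52.00 mm); the cube at (7.5, 4) is absent (z outside [5.5, 8.5]); the cube at (12.5, -2) is present — its section is the full 21.5×21.5 rectangle (perimeter 86.00 mm); Taking the union: the regions partially overlap (shared area 6.50 mm²), so the edge portions inside another operand are dropped and the merged outline is re-measured after clipping — boundary = 111.00 mm. So its perimeter = 111.00 mm. Layer 51 is larger (111.00 vs 52.00 mm).

layer 51 (z = 15.3 mm)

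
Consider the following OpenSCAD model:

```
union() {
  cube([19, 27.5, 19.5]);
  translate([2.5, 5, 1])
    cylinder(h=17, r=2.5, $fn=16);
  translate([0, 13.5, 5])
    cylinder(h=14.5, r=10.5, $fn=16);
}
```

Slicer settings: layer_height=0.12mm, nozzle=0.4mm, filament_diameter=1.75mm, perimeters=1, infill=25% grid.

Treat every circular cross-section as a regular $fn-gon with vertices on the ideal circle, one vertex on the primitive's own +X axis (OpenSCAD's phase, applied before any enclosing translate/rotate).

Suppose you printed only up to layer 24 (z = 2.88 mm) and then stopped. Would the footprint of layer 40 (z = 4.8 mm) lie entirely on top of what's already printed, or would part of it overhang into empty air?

entirely on top

Compare the two slices. At z = 2.88: the cube (footprint 19×27.5) is included at this height (area 522.50 mm²); the r=2.5 cylinder at (2.5, 5) contributes a regular 16-gon of circumradius 2.5 (area = (16/2)·2.500²·sin(360°/16) = 19.13 mm²); the cylinder at (0, 13.5) is absent (z outside [5, 19.5]); Taking the union: the r=2.5 cylinder at (2.5, 5) lies entirely inside the 19×27.5 cube, so the union is just the 19×27.5 cube — area = 522.50 mm². At z = 4.8: the cube (footprint 19×27.5) is included at this height (area 522.50 mm²); the r=2.5 cylinder at (2.5, 5) contributes a regular 16-gon of circumradius 2.5 (area = (16/2)·2.500²·sin(360°/16) = 19.13 mm²); the cylinder at (0, 13.5) is not intersected at this z (z outside [5, 19.5]); Merging all regions: the r=2.5 cylinder at (2.5, 5) lies entirely inside the 19×27.5 cube, so the union is just the 19×27.5 cube — area = 522.50 mm². Checking containment: the cross-section at z = 4.8 is a subset of the cross-section at z = 2.88.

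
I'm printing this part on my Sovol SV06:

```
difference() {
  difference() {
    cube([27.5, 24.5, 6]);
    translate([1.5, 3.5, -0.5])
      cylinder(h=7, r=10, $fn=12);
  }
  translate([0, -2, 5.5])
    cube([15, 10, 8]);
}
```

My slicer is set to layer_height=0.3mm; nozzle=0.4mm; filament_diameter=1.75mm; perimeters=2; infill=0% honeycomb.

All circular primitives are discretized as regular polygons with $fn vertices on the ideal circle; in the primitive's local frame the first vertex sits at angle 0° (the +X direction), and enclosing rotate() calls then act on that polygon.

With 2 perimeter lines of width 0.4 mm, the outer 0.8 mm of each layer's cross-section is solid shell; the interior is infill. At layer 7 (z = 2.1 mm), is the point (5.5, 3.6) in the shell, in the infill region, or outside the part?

outside

At z = 2.1 mm: the cube (footprint 27.5×24.5) is included at this height; the cylinder at (1.5, 3.5): section is a regular 12-gon, circumradius r=10; Taking the first minus the rest: starting from the 27.5×24.5 cube, the r=10 cylinder at (1.5, 3.5) partially overlaps it — only the 128.31 mm² overlap (of its 300.00 mm²) is removed, clipping the outline — 1 connected region; the cube at (0, -2) is absent (z outside [5.5, 13.5]); After the difference (first − rest): none of the subtracted shapes is present at this height, so that combined region is unchanged — 1 connected region. Overall, the cross-section is a single solid region. The nearest boundary edge runs (11.50, 3.50)→(10.16, 8.50); distance from the point to it = 5.77 mm. The point is not inside any of the regions above, so it lies outside the cross-section (5.77 mm from the nearest boundary).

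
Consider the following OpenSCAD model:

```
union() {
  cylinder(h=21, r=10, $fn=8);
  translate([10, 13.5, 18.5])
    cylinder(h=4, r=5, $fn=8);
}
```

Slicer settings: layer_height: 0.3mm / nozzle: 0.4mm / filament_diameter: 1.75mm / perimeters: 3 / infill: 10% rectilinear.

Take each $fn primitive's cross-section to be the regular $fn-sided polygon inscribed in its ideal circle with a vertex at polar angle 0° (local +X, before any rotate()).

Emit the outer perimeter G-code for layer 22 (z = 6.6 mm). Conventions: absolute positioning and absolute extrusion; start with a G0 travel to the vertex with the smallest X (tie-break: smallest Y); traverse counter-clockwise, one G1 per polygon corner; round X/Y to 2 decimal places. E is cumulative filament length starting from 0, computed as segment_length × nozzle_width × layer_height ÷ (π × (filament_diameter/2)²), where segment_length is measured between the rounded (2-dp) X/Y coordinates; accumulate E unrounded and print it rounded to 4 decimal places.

G0 X-10.00 Y0.00 Z6.60
G1 X-7.07 Y-7.07 E0.3818
G1 X0.00 Y-10.00 E0.7636
G1 X7.07 Y-7.07 E1.1454
G1 X10.00 Y0.00 E1.5273
G1 X7.07 Y7.07 E1.9091
G1 X0.00 Y10.00 E2.2909
G1 X-7.07 Y7.07 E2.6727
G1 X-10.00 Y0.00 E3.0545

At z = 6.6 mm: the r=10 cylinder gives a regular 8-gon of circumradius 10 (constant along its height); the cylinder at (10, 13.5) is not intersected at this z (z outside [18.5, 22.5]); Merging all regions: only the r=10 cylinder is present, so the union is just that shape — 1 connected region. The outline is a single polygon with 8 vertices. Extrusion per mm of travel: 0.4 × 0.3 / (π × 0.875²) = 0.049890. Accumulating E over each segment gives final E = 3.0545.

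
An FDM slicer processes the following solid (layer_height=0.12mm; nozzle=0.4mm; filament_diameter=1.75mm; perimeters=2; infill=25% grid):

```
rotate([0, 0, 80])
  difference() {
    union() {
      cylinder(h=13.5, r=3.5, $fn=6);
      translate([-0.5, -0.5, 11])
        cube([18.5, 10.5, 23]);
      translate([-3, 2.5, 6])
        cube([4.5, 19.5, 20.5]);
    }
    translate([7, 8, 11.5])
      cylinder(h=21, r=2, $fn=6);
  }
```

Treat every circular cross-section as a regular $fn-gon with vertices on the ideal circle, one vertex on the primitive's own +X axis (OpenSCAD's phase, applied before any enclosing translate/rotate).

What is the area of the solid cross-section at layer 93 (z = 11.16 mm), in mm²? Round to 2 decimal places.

286.68 mm²

At z = 11.16 mm: the r=3.5 cylinder gives a regular 6-gon of circumradius 3.5 (constant along its height) (area = (6/2)·3.500²·sin(360°/6) = 31.83 mm²); the 18.5×10.5 cube at (-0.5, -0.5) contributes its full rectangle (area 194.25 mm²); the cube at (-3, 2.5) is present — its section is the full 4.5×19.5 rectangle (area 87.75 mm²); Taking the union: the regions partially overlap — summed areas 313.83 mm² minus the doubly-counted overlap 27.15 mm² gives 286.68 mm² — area = 286.68 mm²; the cylinder at (7, 8) is not intersected at this z (z outside [11.5, 32.5]); Subtracting the remaining from the first: none of the subtracted shapes is present at this height, so the result so far is unchanged — area = 286.68 mm²; (whole slice rotated 80° about Z — lengths, areas and connectivity unchanged). Overall, the cross-section is a single solid region. Net area = 286.68 mm².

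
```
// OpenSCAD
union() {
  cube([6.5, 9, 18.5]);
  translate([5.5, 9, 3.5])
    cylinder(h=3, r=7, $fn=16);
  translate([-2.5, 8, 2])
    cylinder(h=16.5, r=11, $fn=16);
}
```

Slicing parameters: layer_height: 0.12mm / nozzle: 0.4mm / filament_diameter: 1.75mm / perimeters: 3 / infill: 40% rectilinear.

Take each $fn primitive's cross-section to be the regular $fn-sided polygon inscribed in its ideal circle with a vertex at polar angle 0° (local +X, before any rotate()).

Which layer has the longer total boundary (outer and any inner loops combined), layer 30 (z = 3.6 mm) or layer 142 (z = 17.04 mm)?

Layer 30 (z = 3.6): the cube (footprint 6.5×9) is included at this height (perimeter 31.00 mm); the r=7 cylinder at (5.5, 9) contributes a regular 16-gon of circumradius 7 (perimeter = 2·16·7.000·sin(180°/16) = 43.70 mm); the cylinder at (-2.5, 8): section is a regular 16-gon, circumradius r=11 (perimeter = 2·16·11.000·sin(180°/16) = 68.67 mm); Taking the union: the regions partially overlap (shared area 159.91 mm²), so the edge portions inside another operand are dropped and the merged outline is re-measured after clipping — boundary = 75.82 mm. So its perimeter = 75.82 mm. Layer 142 (z = 17.04): the cube is present — its section is the full 6.5×9 rectangle (perimeter 31.00 mm); the cylinder at (5.5, 9) is not intersected at this z (z outside [3.5, 6.5]); the cylinder at (-2.5, 8): section is a regular 16-gon, circumradius r=11 (perimeter = 2·16·11.000·sin(180°/16) = 68.67 mm); Combining (union): the regions partially overlap (shared area 57.08 mm²), so the edge portions inside another operand are dropped and the merged outline is re-measured after clipping — boundary = 69.68 mm. So its perimeter = 69.68 mm. Layer 30 is larger (75.82 vs 69.68 mm).

layer 30 (z = 3.6 mm)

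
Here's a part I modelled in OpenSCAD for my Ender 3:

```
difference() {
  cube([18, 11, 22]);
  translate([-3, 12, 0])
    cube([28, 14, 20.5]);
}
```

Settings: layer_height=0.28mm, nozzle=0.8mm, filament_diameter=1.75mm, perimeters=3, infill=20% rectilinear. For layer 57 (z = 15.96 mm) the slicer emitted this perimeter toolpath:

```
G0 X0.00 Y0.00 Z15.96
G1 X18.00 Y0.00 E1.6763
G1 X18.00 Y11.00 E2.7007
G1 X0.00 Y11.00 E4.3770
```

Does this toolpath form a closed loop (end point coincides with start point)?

no

Start point (G0): (0.00, 0.00). End point (last G1): the path does not return to the start — open.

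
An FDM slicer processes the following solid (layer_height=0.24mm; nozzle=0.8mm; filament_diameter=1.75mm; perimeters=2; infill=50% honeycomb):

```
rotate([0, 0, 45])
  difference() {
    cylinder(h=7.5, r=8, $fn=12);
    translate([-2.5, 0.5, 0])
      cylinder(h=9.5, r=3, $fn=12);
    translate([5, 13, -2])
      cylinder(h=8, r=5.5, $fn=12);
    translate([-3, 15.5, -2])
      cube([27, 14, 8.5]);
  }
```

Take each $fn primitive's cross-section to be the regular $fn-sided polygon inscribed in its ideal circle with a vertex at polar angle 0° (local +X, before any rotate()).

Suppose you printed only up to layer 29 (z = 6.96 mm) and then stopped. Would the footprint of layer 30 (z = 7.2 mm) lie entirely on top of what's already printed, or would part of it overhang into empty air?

entirely on top

Compare the two slices. At z = 6.96: the r=8 cylinder contributes a regular 12-gon of circumradius 8 (area = (12/2)·8.000²·sin(360°/12) = 192.00 mm²); the r=3 cylinder at (-2.5, 0.5) contributes a regular 12-gon of circumradius 3 (area = (12/2)·3.000²·sin(360°/12) = 27.00 mm²); the cylinder at (5, 13) is not intersected at this z (z outside [-2, 6]); the cube at (-3, 15.5) does not reach this height (z outside [-2, 6.5]); After the difference (first − rest): starting from the r=8 cylinder (192.00 mm²), the r=3 cylinder at (-2.5, 0.5) lies wholly inside it (removes its full 27.00 mm² and its 18.63 mm outline becomes a hole wall) — area = 165.00 mm²; (rotated 45° about Z; rotation is an isometry so areas/perimeters/island counts are preserved). At z = 7.2: the r=8 cylinder gives a regular 12-gon of circumradius 8 (constant along its height) (area = (12/2)·8.000²·sin(360°/12) = 192.00 mm²); the r=3 cylinder at (-2.5, 0.5) contributes a regular 12-gon of circumradius 3 (area = (12/2)·3.000²·sin(360°/12) = 27.00 mm²); the cylinder at (5, 13) is not intersected at this z (z outside [-2, 6]); the cube at (-3, 15.5) is absent (z outside [-2, 6.5]); Subtracting the remaining from the first: starting from the r=8 cylinder (192.00 mm²), the r=3 cylinder at (-2.5, 0.5) lies wholly inside it (removes its full 27.00 mm² and its 18.63 mm outline becomes a hole wall) — area = 165.00 mm²; (rotated 45° about Z; rotation is an isometry so areas/perimeters/island counts are preserved). Checking containment: the cross-section at z = 7.2 is a subset of the cross-section at z = 6.96.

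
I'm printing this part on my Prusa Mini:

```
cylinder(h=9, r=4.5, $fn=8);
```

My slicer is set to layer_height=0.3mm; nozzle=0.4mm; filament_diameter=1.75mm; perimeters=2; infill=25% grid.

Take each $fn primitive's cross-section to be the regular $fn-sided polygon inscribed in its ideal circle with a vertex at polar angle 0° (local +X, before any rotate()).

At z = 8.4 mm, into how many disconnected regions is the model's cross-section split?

At z = 8.4 mm: the r=4.5 cylinder contributes a regular 8-gon of circumradius 4.5. The result has 1 disconnected region.

1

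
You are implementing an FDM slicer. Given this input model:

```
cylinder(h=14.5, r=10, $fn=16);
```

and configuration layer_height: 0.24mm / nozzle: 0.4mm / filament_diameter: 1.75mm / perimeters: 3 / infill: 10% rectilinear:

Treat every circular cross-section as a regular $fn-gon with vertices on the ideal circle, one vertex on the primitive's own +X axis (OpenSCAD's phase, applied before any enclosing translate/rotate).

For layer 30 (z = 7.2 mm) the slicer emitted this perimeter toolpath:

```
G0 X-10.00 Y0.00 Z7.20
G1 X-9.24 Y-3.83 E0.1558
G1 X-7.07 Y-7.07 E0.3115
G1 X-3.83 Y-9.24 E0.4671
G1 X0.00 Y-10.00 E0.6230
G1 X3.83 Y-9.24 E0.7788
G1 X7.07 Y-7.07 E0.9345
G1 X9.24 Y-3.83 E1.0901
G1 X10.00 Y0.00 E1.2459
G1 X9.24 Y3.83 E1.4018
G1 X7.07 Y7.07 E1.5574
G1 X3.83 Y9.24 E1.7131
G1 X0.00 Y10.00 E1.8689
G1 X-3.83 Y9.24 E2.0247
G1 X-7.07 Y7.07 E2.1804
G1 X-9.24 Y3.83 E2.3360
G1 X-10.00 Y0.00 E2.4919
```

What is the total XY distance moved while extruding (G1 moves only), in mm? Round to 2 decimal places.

Sum the Euclidean lengths of each G1 segment: total = 62.43 mm.

62.43 mm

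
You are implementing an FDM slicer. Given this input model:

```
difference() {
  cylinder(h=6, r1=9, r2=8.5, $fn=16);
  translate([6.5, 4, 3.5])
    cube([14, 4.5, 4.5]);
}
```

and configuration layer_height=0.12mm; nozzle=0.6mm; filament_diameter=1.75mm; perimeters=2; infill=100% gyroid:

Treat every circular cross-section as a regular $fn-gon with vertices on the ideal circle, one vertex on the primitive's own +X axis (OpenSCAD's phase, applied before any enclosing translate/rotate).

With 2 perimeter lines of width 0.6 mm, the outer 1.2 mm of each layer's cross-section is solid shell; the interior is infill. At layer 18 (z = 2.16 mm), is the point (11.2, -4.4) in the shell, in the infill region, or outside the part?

outside

At z = 2.16 mm: the cone: at t=0.360 of its height the radius interpolates to r₁+(r₂−r₁)t = 8.820, giving a regular 16-gon of that circumradius; the cube at (6.5, 4) does not reach this height (z outside [3.5, 8]); Taking the first minus the rest: none of the subtracted shapes is present at this height, so the cone is unchanged — 1 connected region. Overall, the cross-section is a single solid region. The nearest boundary edge runs (6.24, -6.24)→(8.15, -3.38); distance from the point to it = 3.22 mm. The point is not inside any of the regions above, so it lies outside the cross-section (3.22 mm from the nearest boundary).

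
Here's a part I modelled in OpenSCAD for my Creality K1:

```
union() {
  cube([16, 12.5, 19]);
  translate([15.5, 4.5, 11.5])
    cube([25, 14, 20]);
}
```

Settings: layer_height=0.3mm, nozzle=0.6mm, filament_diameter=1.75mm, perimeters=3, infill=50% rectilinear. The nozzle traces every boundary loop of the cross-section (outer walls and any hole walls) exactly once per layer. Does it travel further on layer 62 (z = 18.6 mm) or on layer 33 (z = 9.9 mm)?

Layer 62 (z = 18.6): the 16×12.5 cube contributes its full rectangle (perimeter 57.00 mm); the cube at (15.5, 4.5) (footprint 25×14) is included at this height (perimeter 78.00 mm); Taking the union: the regions partially overlap (shared area 4.00 mm²), so the edge portions inside another operand are dropped and the merged outline is re-measured after clipping — boundary = 118.00 mm. So its perimeter = 118.00 mm. Layer 33 (z = 9.9): the cube is present — its section is the full 16×12.5 rectangle (perimeter 57.00 mm); the cube at (15.5, 4.5) is absent (z outside [11.5, 31.5]); Combining (union): only the 16×12.5 cube is present, so the union is just that shape — boundary = 57.00 mm. So its perimeter = 57.00 mm. Layer 62 is larger (118.00 vs 57.00 mm).

layer 62 (z = 18.6 mm)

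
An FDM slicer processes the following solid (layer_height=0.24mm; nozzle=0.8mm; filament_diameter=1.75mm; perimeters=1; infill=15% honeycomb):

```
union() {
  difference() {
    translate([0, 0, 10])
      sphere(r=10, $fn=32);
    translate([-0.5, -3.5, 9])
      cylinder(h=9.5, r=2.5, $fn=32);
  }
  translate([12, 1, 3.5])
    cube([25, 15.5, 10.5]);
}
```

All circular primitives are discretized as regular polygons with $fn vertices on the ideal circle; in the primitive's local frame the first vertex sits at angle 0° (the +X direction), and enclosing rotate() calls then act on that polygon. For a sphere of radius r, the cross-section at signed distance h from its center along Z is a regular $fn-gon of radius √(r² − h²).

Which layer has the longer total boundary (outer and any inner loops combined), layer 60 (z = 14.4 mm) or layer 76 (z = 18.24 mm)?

Layer 60 (z = 14.4): the r=10 sphere slices to a regular 32-gon of circumradius 8.980 (√(r²−h²) with h=4.4 from center) (perimeter = 2·32·8.980·sin(180°/32) = 56.33 mm); the cylinder at (-0.5, -3.5): section is a regular 32-gon, circumradius r=2.5 (perimeter = 2·32·2.500·sin(180°/32) = 15.68 mm); Taking the first minus the rest: starting from the r=10 sphere, the r=2.5 cylinder at (-0.5, -3.5) lies wholly inside it (removes its full 19.51 mm² and its 15.68 mm outline becomes a hole wall) — boundary (outer + 1 inner loop) = 72.02 mm; the cube at (12, 1) does not reach this height (z outside [3.5, 14]); Combining (union): only that combined region is present, so the union is just that shape — boundary (outer + 1 inner loop) = 72.02 mm. So its perimeter = 72.02 mm. Layer 76 (z = 18.24): the sphere: section is a regular 32-gon, circumradius = √(r²−h²) = √(10²−8.24²) = 5.666 (perimeter = 2·32·5.666·sin(180°/32) = 35.54 mm); the r=2.5 cylinder at (-0.5, -3.5) contributes a regular 32-gon of circumradius 2.5 (perimeter = 2·32·2.500·sin(180°/32) = 15.68 mm); Subtracting the remaining from the first: starting from the r=10 sphere, the r=2.5 cylinder at (-0.5, -3.5) partially overlaps it — only the 18.64 mm² overlap (of its 19.51 mm²) is removed, clipping the outline — boundary = 44.22 mm; the cube at (12, 1) is absent (z outside [3.5, 14]); Merging all regions: only that combined region is present, so the union is just that shape — boundary = 44.22 mm. So its perimeter = 44.22 mm. Layer 60 is larger (72.02 vs 44.22 mm).

layer 60 (z = 14.4 mm)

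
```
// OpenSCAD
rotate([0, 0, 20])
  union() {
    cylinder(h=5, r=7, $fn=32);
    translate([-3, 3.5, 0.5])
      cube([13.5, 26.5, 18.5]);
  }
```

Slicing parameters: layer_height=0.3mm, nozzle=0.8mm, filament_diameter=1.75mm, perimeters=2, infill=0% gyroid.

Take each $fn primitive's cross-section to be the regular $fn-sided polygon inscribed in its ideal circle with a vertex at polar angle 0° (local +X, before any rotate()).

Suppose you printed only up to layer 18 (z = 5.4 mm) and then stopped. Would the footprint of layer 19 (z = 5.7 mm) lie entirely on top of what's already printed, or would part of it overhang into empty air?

Compare the two slices. At z = 5.4: the cylinder is not intersected at this z (z outside [0, 5]); the cube at (-3, 3.5) is present — its section is the full 13.5×26.5 rectangle (area 357.75 mm²); Taking the union: only the 13.5×26.5 cube at (-3, 3.5) is present, so the union is just that shape — area = 357.75 mm²; (whole slice rotated 20° about Z — lengths, areas and connectivity unchanged). At z = 5.7: the cylinder is not intersected at this z (z outside [0, 5]); the cube at (-3, 3.5) (footprint 13.5×26.5) is included at this height (area 357.75 mm²); Merging all regions: only the 13.5×26.5 cube at (-3, 3.5) is present, so the union is just that shape — area = 357.75 mm²; (whole slice rotated 20° about Z — lengths, areas and connectivity unchanged). Checking containment: the cross-section at z = 5.7 is a subset of the cross-section at z = 5.4.

entirely on top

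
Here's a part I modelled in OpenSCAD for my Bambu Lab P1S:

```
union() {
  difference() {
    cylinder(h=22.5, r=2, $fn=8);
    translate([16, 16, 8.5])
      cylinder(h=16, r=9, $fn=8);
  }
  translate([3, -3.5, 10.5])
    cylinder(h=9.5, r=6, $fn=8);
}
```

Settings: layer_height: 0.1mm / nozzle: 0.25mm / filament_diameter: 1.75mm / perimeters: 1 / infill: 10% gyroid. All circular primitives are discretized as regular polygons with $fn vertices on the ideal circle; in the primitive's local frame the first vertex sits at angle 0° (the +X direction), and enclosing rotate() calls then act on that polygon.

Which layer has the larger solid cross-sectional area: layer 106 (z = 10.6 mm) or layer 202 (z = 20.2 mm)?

Layer 106 (z = 10.6): the r=2 cylinder gives a regular 8-gon of circumradius 2 (constant along its height) (area = (8/2)·2.000²·sin(360°/8) = 11.31 mm²); the cylinder at (16, 16): section is a regular 8-gon, circumradius r=9 (area = (8/2)·9.000²·sin(360°/8) = 229.10 mm²); Subtracting the remaining from the first: starting from the r=2 cylinder (11.31 mm²), the r=9 cylinder at (16, 16) misses the remaining region (no effect) — area = 11.31 mm²; the r=6 cylinder at (3, -3.5) contributes a regular 8-gon of circumradius 6 (area = (8/2)·6.000²·sin(360°/8) = 101.82 mm²); Taking the union: the regions partially overlap — summed areas 113.14 mm² minus the doubly-counted overlap 9.39 mm² gives 103.75 mm² — area = 103.75 mm². So its area = 103.75 mm². Layer 202 (z = 20.2): the r=2 cylinder gives a regular 8-gon of circumradius 2 (constant along its height) (area = (8/2)·2.000²·sin(360°/8) = 11.31 mm²); the cylinder at (16, 16): section is a regular 8-gon, circumradius r=9 (area = (8/2)·9.000²·sin(360°/8) = 229.10 mm²); Taking the first minus the rest: starting from the r=2 cylinder (11.31 mm²), the r=9 cylinder at (16, 16) misses the remaining region (no effect) — area = 11.31 mm²; the cylinder at (3, -3.5) does not reach this height (z outside [10.5, 20]); Combining (union): only that combined region is present, so the union is just that shape — area = 11.31 mm². So its area = 11.31 mm². Layer 106 is larger (103.75 vs 11.31 mm²).

layer 106 (z = 10.6 mm)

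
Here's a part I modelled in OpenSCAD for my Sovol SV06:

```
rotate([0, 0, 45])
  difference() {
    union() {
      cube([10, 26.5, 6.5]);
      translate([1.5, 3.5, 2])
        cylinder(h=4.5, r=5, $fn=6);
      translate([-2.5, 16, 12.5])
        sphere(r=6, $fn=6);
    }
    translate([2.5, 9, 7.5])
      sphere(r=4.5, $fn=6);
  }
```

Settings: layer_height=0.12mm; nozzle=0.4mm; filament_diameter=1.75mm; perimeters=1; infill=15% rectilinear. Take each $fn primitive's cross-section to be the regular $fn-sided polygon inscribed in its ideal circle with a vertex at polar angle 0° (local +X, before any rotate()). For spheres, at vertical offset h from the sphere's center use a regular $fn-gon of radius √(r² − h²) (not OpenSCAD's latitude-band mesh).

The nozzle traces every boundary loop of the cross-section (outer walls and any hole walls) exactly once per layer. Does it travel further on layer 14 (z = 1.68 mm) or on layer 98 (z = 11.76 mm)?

layer 14 (z = 1.68 mm)

Layer 14 (z = 1.68): the 10×26.5 cube contributes its full rectangle (perimeter 73.00 mm); the cylinder at (1.5, 3.5) is not intersected at this z (z outside [2, 6.5]); the sphere at (-2.5, 16) is not intersected at this z (|z−center|=10.820 > r=6); Combining (union): only the 10×26.5 cube is present, so the union is just that shape — boundary = 73.00 mm; the sphere at (2.5, 9) is not intersected at this z (|z−center|=5.820 > r=4.5); Taking the first minus the rest: none of the subtracted shapes is present at this height, so the result so far is unchanged — boundary = 73.00 mm; (whole slice rotated 45° about Z — lengths, areas and connectivity unchanged). So its perimeter = 73.00 mm. Layer 98 (z = 11.76): the cube is not intersected at this z (z outside [0, 6.5]); the cylinder at (1.5, 3.5) is absent (z outside [2, 6.5]); the sphere at (-2.5, 16): section is a regular 6-gon, circumradius = √(r²−h²) = √(6²−0.74²) = 5.954 (perimeter = 2·6·5.954·sin(180°/6) = 35.73 mm); Combining (union): only the r=6 sphere at (-2.5, 16) is present, so the union is just that shape — boundary = 35.73 mm; the r=4.5 sphere at (2.5, 9) contributes a regular 6-gon of circumradius √(4.5²−4.26²) = 1.450 (perimeter = 2·6·1.450·sin(180°/6) = 8.70 mm); After the difference (first − rest): starting from that combined region, the r=4.5 sphere at (2.5, 9) misses the remaining region (no effect) — boundary = 35.73 mm; (rotated 45° about Z; rotation is an isometry so areas/perimeters/island counts are preserved). So its perimeter = 35.73 mm. Layer 14 is larger (73.00 vs 35.73 mm).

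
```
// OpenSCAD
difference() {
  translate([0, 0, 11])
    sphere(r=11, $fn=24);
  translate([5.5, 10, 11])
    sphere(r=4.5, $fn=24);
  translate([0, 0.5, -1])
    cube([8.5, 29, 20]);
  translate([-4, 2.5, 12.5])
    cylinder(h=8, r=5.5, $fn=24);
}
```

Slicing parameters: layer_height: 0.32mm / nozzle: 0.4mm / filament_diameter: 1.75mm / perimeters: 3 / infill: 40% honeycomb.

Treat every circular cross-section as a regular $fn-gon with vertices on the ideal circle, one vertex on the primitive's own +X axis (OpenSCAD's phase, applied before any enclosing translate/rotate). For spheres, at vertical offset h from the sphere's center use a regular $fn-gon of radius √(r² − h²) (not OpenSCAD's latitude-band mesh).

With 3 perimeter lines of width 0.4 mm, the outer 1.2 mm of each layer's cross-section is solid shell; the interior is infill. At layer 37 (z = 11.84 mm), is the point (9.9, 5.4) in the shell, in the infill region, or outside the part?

At z = 11.84 mm: the r=11 sphere contributes a regular 24-gon of circumradius √(11²−0.84²) = 10.968; the r=4.5 sphere at (5.5, 10) slices to a regular 24-gon of circumradius 4.421 (√(r²−h²) with h=0.84 from center); the 8.5×29 cube at (0, 0.5) contributes its full rectangle; the cylinder at (-4, 2.5) is not intersected at this z (z outside [12.5, 20.5]); After the difference (first − rest): starting from the r=11 sphere, the r=4.5 sphere at (5.5, 10) partially overlaps it — only the 23.43 mm² overlap (of its 60.70 mm²) is removed, clipping the outline; the 8.5×29 cube at (0, 0.5) partially overlaps it — only the 54.51 mm² overlap (of its 246.50 mm²) is removed, clipping the outline — 1 connected region. Overall, the cross-section is a single solid region. The nearest boundary edge runs (9.50, 5.48)→(10.59, 2.84); distance from the point to it = 0.34 mm. The point is not inside any of the regions above, so it lies outside the cross-section (0.34 mm from the nearest boundary).

outside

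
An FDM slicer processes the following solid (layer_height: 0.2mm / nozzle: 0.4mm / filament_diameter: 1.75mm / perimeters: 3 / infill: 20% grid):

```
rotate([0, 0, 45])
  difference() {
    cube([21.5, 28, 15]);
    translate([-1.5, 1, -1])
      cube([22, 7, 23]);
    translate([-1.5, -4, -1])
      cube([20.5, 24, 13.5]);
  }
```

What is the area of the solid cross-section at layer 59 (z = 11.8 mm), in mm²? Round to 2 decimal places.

At z = 11.8 mm: the 21.5×28 cube contributes its full rectangle (area 602.00 mm²); the cube at (-1.5, 1) (footprint 22×7) is included at this height (area 154.00 mm²); the cube at (-1.5, -4) (footprint 20.5×24) is included at this height (area 492.00 mm²); Subtracting the remaining from the first: starting from the 21.5×28 cube (602.00 mm²), the 22×7 cube at (-1.5, 1) partially overlaps it — only the 143.50 mm² overlap (of its 154.00 mm²) is removed, clipping the outline; the 20.5×24 cube at (-1.5, -4) partially overlaps it — only the 247.00 mm² overlap (of its 492.00 mm²) is removed, clipping the outline — area = 211.50 mm²; (rotated 45° about Z; rotation is an isometry so areas/perimeters/island counts are preserved). Overall, the cross-section is a single solid region. Net area = 211.50 mm².

211.50 mm²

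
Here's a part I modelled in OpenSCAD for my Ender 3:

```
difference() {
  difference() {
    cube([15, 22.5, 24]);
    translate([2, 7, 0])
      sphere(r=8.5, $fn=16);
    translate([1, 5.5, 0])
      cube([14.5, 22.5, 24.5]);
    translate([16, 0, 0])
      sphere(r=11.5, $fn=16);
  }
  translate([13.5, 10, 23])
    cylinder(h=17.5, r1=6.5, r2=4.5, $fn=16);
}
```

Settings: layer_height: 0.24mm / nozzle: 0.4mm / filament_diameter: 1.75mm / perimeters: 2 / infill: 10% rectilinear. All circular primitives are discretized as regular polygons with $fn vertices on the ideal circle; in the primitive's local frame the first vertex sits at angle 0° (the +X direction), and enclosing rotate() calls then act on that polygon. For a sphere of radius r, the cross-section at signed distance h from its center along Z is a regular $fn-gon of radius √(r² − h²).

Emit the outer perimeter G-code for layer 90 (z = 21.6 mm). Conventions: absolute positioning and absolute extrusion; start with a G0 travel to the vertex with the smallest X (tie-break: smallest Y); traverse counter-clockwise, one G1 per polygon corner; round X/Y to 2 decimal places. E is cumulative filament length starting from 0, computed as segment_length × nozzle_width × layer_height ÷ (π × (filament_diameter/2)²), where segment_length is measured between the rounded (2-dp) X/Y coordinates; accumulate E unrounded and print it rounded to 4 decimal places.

At z = 21.6 mm: the cube is present — its section is the full 15×22.5 rectangle; the sphere at (2, 7) does not reach this height (|z−center|=21.600 > r=8.5); the cube at (1, 5.5) (footprint 14.5×22.5) is included at this height; the sphere at (16, 0) is not intersected at this z (|z−center|=21.600 > r=11.5); Subtracting the remaining from the first: starting from the 15×22.5 cube, the 14.5×22.5 cube at (1, 5.5) partially overlaps it — only the 238.00 mm² overlap (of its 326.25 mm²) is removed, clipping the outline — 1 connected region; the cone at (13.5, 10) is absent (z outside [23, 40.5]); Subtracting the remaining from the first: none of the subtracted shapes is present at this height, so that combined region is unchanged — 1 connected region. The outline is a single polygon with 6 vertices. Extrusion per mm of travel: 0.4 × 0.24 / (π × 0.875²) = 0.039912. Accumulating E over each segment gives final E = 2.9934.

G0 X0.00 Y0.00 Z21.60
G1 X15.00 Y0.00 E0.5987
G1 X15.00 Y5.50 E0.8182
G1 X1.00 Y5.50 E1.3770
G1 X1.00 Y22.50 E2.0555
G1 X0.00 Y22.50 E2.0954
G1 X0.00 Y0.00 E2.9934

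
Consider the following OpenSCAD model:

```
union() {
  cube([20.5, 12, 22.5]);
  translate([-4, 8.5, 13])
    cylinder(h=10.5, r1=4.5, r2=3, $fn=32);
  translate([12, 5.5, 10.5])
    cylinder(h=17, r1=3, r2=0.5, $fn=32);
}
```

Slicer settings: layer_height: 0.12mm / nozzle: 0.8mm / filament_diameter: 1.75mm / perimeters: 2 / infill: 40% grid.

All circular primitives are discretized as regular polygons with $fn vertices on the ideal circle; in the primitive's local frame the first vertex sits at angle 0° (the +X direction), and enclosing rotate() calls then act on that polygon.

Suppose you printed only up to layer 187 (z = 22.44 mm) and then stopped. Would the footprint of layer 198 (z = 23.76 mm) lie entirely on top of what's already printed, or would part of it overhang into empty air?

Compare the two slices. At z = 22.44: the cube is present — its section is the full 20.5×12 rectangle (area 246.00 mm²); the cone at (-4, 8.5): at t=0.899 of its height the radius interpolates to r₁+(r₂−r₁)t = 3.151, giving a regular 32-gon of that circumradius (area = (32/2)·3.151²·sin(360°/32) = 31.00 mm²); the cone at (12, 5.5): at t=0.702 of its height the radius interpolates to r₁+(r₂−r₁)t = 1.244, giving a regular 32-gon of that circumradius (area = (32/2)·1.244²·sin(360°/32) = 4.83 mm²); Combining (union): the regions partially overlap — summed areas 281.83 mm² minus the doubly-counted overlap 4.83 mm² gives 277.00 mm² — area = 277.00 mm². At z = 23.76: the cube is not intersected at this z (z outside [0, 22.5]); the cone at (-4, 8.5) does not reach this height (z outside [13, 23.5]); the cone at (12, 5.5) (r1=3→r2=0.5) has section circumradius 1.050 here — a regular 32-gon (area = (32/2)·1.050²·sin(360°/32) = 3.44 mm²); Merging all regions: only the cone at (12, 5.5) is present, so the union is just that shape — area = 3.44 mm². Checking containment: the cross-section at z = 23.76 is a subset of the cross-section at z = 22.44.

entirely on top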